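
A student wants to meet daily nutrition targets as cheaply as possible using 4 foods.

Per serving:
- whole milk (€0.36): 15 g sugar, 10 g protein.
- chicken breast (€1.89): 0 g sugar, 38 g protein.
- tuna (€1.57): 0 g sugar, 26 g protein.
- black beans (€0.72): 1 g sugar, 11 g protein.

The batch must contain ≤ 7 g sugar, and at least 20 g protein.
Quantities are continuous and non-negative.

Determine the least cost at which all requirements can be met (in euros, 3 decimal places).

€0.931

Let x1 = servings of whole milk, x2 = servings of chicken breast, x3 = servings of tuna, x4 = servings of black beans.
Minimize 0.36x1 + 1.89x2 + 1.57x3 + 0.72x4 s.t.:
  15x1 + 1x4 ≤ 7   (sugar)
  10x1 + 38x2 + 26x3 + 11x4 ≥ 20   (protein)
  x1, x2, x3, x4 ≥ 0.
The optimal basis is {whole milk, chicken breast}; tuna, black beans drop out. Binding constraints: sugar and protein.
So whole milk = 0.4667 servings, chicken breast = 0.4035 servings.
Total cost: 0.36·0.4667 + 1.89·0.4035 = 0.93063.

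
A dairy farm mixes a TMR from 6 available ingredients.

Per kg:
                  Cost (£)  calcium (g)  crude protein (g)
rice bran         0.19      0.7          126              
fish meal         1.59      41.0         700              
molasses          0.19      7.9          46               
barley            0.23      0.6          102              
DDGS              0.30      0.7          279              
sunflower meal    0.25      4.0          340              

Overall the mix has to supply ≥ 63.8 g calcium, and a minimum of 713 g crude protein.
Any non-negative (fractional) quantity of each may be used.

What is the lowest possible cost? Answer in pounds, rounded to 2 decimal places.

Treat it as an LP. Let x1 = kg of rice bran, x2 = kg of fish meal, x3 = kg of molasses, x4 = kg of barley, x5 = kg of DDGS, x6 = kg of sunflower meal.
min 0.19x1 + 1.59x2 + 0.19x3 + 0.23x4 + 0.3x5 + 0.25x6 subject to:
  0.7x1 + 41x2 + 7.9x3 + 0.6x4 + 0.7x5 + 4x6 ≥ 63.8   (calcium)
  126x1 + 700x2 + 46x3 + 102x4 + 279x5 + 340x6 ≥ 713   (crude protein)
  x1, x2, x3, x4, x5, x6 ≥ 0.
The optimal basis is {molasses, sunflower meal}; rice bran, fish meal, barley, DDGS drop out. Binding constraints: calcium and crude protein.
That vertex is x3 = 7.53, x6 = 1.078.
Objective = 0.19·7.53 + 0.25·1.078 = 1.7002.

£1.70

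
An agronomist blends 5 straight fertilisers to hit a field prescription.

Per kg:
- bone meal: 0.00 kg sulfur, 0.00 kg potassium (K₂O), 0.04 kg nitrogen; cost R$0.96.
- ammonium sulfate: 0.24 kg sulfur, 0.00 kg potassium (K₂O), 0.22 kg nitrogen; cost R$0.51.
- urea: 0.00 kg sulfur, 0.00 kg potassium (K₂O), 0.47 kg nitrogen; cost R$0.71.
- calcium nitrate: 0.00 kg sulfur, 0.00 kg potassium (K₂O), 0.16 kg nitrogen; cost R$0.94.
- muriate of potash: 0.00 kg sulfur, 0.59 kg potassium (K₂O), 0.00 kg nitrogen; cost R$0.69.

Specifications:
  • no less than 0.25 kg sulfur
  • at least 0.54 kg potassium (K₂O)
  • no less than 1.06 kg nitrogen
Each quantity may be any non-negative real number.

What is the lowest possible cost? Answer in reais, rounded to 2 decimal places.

Let x1 = kg of bone meal, x2 = kg of ammonium sulfate, x3 = kg of urea, x4 = kg of calcium nitrate, x5 = kg of muriate of potash.
Minimize 0.96x1 + 0.51x2 + 0.71x3 + 0.94x4 + 0.69x5 with:
  0.24x2 ≥ 0.25   (sulfur)
  0.59x5 ≥ 0.54   (potassium (K₂O))
  0.04x1 + 0.22x2 + 0.47x3 + 0.16x4 ≥ 1.06   (nitrogen)
  x1, x2, x3, x4, x5 ≥ 0.
The optimal basis is {ammonium sulfate, urea, muriate of potash}; bone meal, calcium nitrate drop out. There the sulfur, potassium (K₂O), nitrogen constraints are tight.
Solving gives x2 = 1.042, x3 = 1.768, x5 = 0.9153.
Cost = 0.51·1.042 + 0.71·1.768 + 0.69·0.9153 = 2.4183.

R$2.42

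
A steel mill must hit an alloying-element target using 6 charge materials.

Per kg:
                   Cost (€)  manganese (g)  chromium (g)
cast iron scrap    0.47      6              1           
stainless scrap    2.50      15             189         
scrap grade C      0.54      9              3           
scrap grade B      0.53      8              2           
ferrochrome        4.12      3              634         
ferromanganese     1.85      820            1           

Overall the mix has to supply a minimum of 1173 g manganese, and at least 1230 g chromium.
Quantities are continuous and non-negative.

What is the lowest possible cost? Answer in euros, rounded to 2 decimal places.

€10.62

Let x1 = kg of cast iron scrap, x2 = kg of stainless scrap, x3 = kg of scrap grade C, x4 = kg of scrap grade B, x5 = kg of ferrochrome, x6 = kg of ferromanganese.
min 0.47x1 + 2.5x2 + 0.54x3 + 0.53x4 + 4.12x5 + 1.85x6 s.t.:
  6x1 + 15x2 + 9x3 + 8x4 + 3x5 + 820x6 ≥ 1173   (manganese)
  1x1 + 189x2 + 3x3 + 2x4 + 634x5 + 1x6 ≥ 1230   (chromium)
  x1, x2, x3, x4, x5, x6 ≥ 0.
The optimal basis is {ferrochrome, ferromanganese}; cast iron scrap, stainless scrap, scrap grade C, scrap grade B drop out. The manganese and chromium requirements are met with equality.
Solving gives x5 = 1.938, x6 = 1.423.
Hence cost = 4.12·1.938 + 1.85·1.423 = €10.6171.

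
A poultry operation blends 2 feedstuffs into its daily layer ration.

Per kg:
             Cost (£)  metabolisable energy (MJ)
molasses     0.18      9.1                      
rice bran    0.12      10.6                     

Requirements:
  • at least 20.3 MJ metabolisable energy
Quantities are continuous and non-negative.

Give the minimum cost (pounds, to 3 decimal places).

Let x1 = kg of molasses, x2 = kg of rice bran.
Minimize 0.18x1 + 0.12x2 subject to:
  9.1x1 + 10.6x2 ≥ 20.3   (metabolisable energy)
  x1, x2 ≥ 0.
The cheapest feasible vertex uses only rice bran; molasses is not used. Binding constraint: metabolisable energy.
So rice bran = 1.915 kg.
Cost = 0.12·1.915 = 0.22980.

£0.230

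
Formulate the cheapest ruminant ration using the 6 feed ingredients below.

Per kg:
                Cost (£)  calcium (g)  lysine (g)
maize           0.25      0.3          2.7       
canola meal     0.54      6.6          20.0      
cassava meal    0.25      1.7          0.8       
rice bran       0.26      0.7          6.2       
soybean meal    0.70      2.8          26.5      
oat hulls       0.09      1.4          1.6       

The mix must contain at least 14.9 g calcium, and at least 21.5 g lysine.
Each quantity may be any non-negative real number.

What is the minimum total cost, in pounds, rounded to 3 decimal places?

Treat it as an LP. Let x1 = kg of maize, x2 = kg of canola meal, x3 = kg of cassava meal, x4 = kg of rice bran, x5 = kg of soybean meal, x6 = kg of oat hulls.
Minimize 0.25x1 + 0.54x2 + 0.25x3 + 0.26x4 + 0.7x5 + 0.09x6 s.t.:
  0.3x1 + 6.6x2 + 1.7x3 + 0.7x4 + 2.8x5 + 1.4x6 ≥ 14.9   (calcium)
  2.7x1 + 20x2 + 0.8x3 + 6.2x4 + 26.5x5 + 1.6x6 ≥ 21.5   (lysine)
  x1, x2, x3, x4, x5, x6 ≥ 0.
The optimal basis is {canola meal, oat hulls}; maize, cassava meal, rice bran, soybean meal drop out. There the calcium and lysine constraints are tight.
Optimal quantities: canola meal = 0.3589 kg, oat hulls = 8.951 kg.
Hence cost = 0.54·0.3589 + 0.09·8.951 = £0.99940.

£0.999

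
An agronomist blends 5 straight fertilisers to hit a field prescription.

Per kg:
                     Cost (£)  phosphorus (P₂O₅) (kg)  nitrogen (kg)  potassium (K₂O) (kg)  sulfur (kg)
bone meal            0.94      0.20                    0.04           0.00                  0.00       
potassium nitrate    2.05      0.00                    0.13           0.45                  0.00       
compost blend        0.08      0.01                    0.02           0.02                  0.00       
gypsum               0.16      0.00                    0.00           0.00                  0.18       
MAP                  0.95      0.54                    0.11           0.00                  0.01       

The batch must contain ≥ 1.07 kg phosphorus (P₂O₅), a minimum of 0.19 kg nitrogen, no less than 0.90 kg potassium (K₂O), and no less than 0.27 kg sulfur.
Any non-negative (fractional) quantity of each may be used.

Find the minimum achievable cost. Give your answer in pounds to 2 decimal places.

Set it up as a linear program. Let x1 = kg of bone meal, x2 = kg of potassium nitrate, x3 = kg of compost blend, x4 = kg of gypsum, x5 = kg of MAP.
Minimize 0.94x1 + 2.05x2 + 0.08x3 + 0.16x4 + 0.95x5 subject to:
  0.2x1 + 0.01x3 + 0.54x5 ≥ 1.07   (phosphorus (P₂O₅))
  0.04x1 + 0.13x2 + 0.02x3 + 0.11x5 ≥ 0.19   (nitrogen)
  0.45x2 + 0.02x3 ≥ 0.9   (potassium (K₂O))
  0.18x4 + 0.01x5 ≥ 0.27   (sulfur)
  x1, x2, x3, x4, x5 ≥ 0.
The minimum-cost mix takes nothing from bone meal, potassium nitrate — only compost blend, gypsum, MAP. The phosphorus (P₂O₅), potassium (K₂O), sulfur requirements are met with equality.
So compost blend = 45 kg, gypsum = 1.436 kg, MAP = 1.148 kg.
Cost = 0.08·45 + 0.16·1.436 + 0.95·1.148 = 4.9204.

£4.92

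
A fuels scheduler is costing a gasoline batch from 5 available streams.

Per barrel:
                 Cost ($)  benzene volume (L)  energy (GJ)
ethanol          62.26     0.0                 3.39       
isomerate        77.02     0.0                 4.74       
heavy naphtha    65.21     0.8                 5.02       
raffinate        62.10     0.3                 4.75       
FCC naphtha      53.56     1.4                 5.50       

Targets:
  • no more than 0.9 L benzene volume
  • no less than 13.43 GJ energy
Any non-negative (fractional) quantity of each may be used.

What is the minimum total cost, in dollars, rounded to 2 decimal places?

Let x1 = barrels of ethanol, x2 = barrels of isomerate, x3 = barrels of heavy naphtha, x4 = barrels of raffinate, x5 = barrels of FCC naphtha.
Minimise 62.26x1 + 77.02x2 + 65.21x3 + 62.1x4 + 53.56x5 with:
  0.8x3 + 0.3x4 + 1.4x5 ≤ 0.9   (benzene volume)
  3.39x1 + 4.74x2 + 5.02x3 + 4.75x4 + 5.5x5 ≥ 13.43   (energy)
  x1, x2, x3, x4, x5 ≥ 0.
At the optimum only raffinate, FCC naphtha are positive (ethanol, isomerate, heavy naphtha = 0). The benzene volume and energy requirements are met with equality.
That vertex is x4 = 2.7704, x5 = 0.0492.
Objective = 62.1·2.7704 + 53.56·0.0492 = 174.6770.

$174.68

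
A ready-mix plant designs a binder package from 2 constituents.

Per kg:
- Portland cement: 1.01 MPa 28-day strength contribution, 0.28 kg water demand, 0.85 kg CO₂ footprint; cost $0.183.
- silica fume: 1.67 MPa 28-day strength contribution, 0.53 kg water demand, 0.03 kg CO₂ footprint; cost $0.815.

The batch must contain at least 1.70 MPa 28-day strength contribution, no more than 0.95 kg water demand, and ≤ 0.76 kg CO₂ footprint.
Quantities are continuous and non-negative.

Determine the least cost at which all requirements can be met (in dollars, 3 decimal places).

$0.558

Let x1 = kg of Portland cement, x2 = kg of silica fume.
Minimize 0.183x1 + 0.815x2 with:
  1.01x1 + 1.67x2 ≥ 1.7   (28-day strength contribution)
  0.28x1 + 0.53x2 ≤ 0.95   (water demand)
  0.85x1 + 0.03x2 ≤ 0.76   (CO₂ footprint)
  x1, x2 ≥ 0.
Both inputs are positive at the optimum. Binding constraints: 28-day strength contribution and CO₂ footprint.
That vertex is x1 = 0.8769, x2 = 0.4876.
Objective = 0.183·0.8769 + 0.815·0.4876 = 0.55787.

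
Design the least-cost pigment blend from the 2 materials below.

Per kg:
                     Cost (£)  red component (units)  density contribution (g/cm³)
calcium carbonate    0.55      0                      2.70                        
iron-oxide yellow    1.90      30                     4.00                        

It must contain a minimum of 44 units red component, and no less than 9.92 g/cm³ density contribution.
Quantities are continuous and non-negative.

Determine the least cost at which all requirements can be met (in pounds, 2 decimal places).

£3.61

Let x1 = kg of calcium carbonate, x2 = kg of iron-oxide yellow.
Minimise 0.55x1 + 1.9x2 subject to:
  30x2 ≥ 44   (red component)
  2.7x1 + 4x2 ≥ 9.92   (density contribution)
  x1, x2 ≥ 0.
Both inputs are positive at the optimum. There the red component and density contribution constraints are tight.
So calcium carbonate = 1.501 kg, iron-oxide yellow = 1.467 kg.
Total cost: 0.55·1.501 + 1.9·1.467 = 3.6129.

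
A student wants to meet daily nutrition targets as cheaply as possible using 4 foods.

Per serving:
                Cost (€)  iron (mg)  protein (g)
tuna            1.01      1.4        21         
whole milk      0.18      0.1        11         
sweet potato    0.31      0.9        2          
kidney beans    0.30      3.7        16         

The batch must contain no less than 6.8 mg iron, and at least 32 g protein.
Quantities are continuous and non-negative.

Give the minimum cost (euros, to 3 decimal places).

€0.594

Let x1 = servings of tuna, x2 = servings of whole milk, x3 = servings of sweet potato, x4 = servings of kidney beans.
min 1.01x1 + 0.18x2 + 0.31x3 + 0.3x4 s.t.:
  1.4x1 + 0.1x2 + 0.9x3 + 3.7x4 ≥ 6.8   (iron)
  21x1 + 11x2 + 2x3 + 16x4 ≥ 32   (protein)
  x1, x2, x3, x4 ≥ 0.
The optimal basis is {whole milk, kidney beans}; tuna, sweet potato drop out. The iron and protein requirements are met with equality.
Solving gives x2 = 0.24552, x4 = 1.8312.
Hence cost = 0.18·0.24552 + 0.3·1.8312 = €0.59355.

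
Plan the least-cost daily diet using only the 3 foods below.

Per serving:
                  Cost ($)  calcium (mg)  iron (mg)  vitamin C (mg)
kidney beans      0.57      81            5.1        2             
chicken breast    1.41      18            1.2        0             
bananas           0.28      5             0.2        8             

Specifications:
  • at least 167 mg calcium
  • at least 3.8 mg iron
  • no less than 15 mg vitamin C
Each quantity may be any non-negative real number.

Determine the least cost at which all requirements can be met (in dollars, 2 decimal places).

$1.51

This is a linear program. Let x1 = servings of kidney beans, x2 = servings of chicken breast, x3 = servings of bananas.
Minimise 0.57x1 + 1.41x2 + 0.28x3 with:
  81x1 + 18x2 + 5x3 ≥ 167   (calcium)
  5.1x1 + 1.2x2 + 0.2x3 ≥ 3.8   (iron)
  2x1 + 8x3 ≥ 15   (vitamin C)
  x1, x2, x3 ≥ 0.
At the optimum only kidney beans, bananas are positive (chicken breast = 0). Binding constraints: calcium and vitamin C.
Optimal quantities: kidney beans = 1.976 servings, bananas = 1.381 servings.
Cost = 0.57·1.976 + 0.28·1.381 = 1.5130.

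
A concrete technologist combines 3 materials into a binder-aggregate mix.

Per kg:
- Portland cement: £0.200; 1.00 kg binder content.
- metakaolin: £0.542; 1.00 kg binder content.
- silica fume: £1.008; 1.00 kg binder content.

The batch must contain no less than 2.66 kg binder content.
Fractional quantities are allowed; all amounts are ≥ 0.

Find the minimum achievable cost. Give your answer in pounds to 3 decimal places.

£0.532

This is a linear program. Let x1 = kg of Portland cement, x2 = kg of metakaolin, x3 = kg of silica fume.
min 0.2x1 + 0.542x2 + 1.008x3 s.t.:
  1x1 + 1x2 + 1x3 ≥ 2.66   (binder content)
  x1, x2, x3 ≥ 0.
The optimal basis is {Portland cement}; metakaolin, silica fume drop out. The binder content requirement is met with equality.
That vertex is x1 = 2.66.
Hence cost = 0.2·2.66 = £0.53200.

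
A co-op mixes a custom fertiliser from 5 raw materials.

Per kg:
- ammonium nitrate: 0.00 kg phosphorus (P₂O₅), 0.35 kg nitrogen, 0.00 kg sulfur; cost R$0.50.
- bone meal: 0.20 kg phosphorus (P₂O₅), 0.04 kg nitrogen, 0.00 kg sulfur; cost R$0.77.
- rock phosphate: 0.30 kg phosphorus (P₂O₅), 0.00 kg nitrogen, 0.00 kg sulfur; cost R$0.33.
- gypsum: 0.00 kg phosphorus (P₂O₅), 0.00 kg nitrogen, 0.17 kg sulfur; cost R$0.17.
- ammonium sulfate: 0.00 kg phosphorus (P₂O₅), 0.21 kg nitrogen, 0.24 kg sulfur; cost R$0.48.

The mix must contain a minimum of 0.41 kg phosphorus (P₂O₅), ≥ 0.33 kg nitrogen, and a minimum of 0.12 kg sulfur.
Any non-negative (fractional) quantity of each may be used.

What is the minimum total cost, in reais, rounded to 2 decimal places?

R$1.01

Let x1 = kg of ammonium nitrate, x2 = kg of bone meal, x3 = kg of rock phosphate, x4 = kg of gypsum, x5 = kg of ammonium sulfate.
Minimize 0.5x1 + 0.77x2 + 0.33x3 + 0.17x4 + 0.48x5 subject to:
  0.2x2 + 0.3x3 ≥ 0.41   (phosphorus (P₂O₅))
  0.35x1 + 0.04x2 + 0.21x5 ≥ 0.33   (nitrogen)
  0.17x4 + 0.24x5 ≥ 0.12   (sulfur)
  x1, x2, x3, x4, x5 ≥ 0.
The optimal basis is {ammonium nitrate, rock phosphate, ammonium sulfate}; bone meal, gypsum drop out. The phosphorus (P₂O₅), nitrogen, sulfur requirements are met with equality.
That vertex is x1 = 0.6429, x3 = 1.367, x5 = 0.5.
Objective = 0.5·0.6429 + 0.33·1.367 + 0.48·0.5 = 1.0126.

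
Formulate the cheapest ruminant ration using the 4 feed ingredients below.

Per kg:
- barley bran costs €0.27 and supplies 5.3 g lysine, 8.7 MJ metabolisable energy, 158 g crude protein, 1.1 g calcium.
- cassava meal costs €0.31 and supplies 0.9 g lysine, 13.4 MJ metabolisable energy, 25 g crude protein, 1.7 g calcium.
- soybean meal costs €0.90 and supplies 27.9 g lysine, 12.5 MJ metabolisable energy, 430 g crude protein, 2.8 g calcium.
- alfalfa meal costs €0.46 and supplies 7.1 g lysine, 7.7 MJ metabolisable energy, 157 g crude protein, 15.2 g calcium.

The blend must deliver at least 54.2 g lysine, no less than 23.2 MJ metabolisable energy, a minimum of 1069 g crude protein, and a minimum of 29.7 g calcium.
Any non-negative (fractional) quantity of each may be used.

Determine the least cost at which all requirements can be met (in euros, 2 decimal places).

€2.32

Let x1 = kg of barley bran, x2 = kg of cassava meal, x3 = kg of soybean meal, x4 = kg of alfalfa meal.
Minimize 0.27x1 + 0.31x2 + 0.9x3 + 0.46x4 with:
  5.3x1 + 0.9x2 + 27.9x3 + 7.1x4 ≥ 54.2   (lysine)
  8.7x1 + 13.4x2 + 12.5x3 + 7.7x4 ≥ 23.2   (metabolisable energy)
  158x1 + 25x2 + 430x3 + 157x4 ≥ 1069   (crude protein)
  1.1x1 + 1.7x2 + 2.8x3 + 15.2x4 ≥ 29.7   (calcium)
  x1, x2, x3, x4 ≥ 0.
At the optimum only barley bran, soybean meal, alfalfa meal are positive (cassava meal = 0). Binding constraints: lysine, crude protein, calcium.
Solving gives x1 = 2.068, x3 = 1.144, x4 = 1.593.
Total cost: 0.27·2.068 + 0.9·1.144 + 0.46·1.593 = 2.3207.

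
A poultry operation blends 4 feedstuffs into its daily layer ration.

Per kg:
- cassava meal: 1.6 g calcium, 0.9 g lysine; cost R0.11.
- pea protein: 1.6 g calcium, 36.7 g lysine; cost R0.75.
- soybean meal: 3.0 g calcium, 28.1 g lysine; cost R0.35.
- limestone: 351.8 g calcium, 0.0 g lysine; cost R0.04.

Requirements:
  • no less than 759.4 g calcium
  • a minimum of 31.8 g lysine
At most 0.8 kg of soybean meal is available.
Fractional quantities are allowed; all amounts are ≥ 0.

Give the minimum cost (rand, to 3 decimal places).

R0.556

Let x1 = kg of cassava meal, x2 = kg of pea protein, x3 = kg of soybean meal, x4 = kg of limestone.
min 0.11x1 + 0.75x2 + 0.35x3 + 0.04x4 s.t.:
  1.6x1 + 1.6x2 + 3x3 + 351.8x4 ≥ 759.4   (calcium)
  0.9x1 + 36.7x2 + 28.1x3 ≥ 31.8   (lysine)
  x3 ≤ 0.8
  x1, x2, x3, x4 ≥ 0.
The minimum-cost mix takes nothing from cassava meal — only pea protein, soybean meal, limestone. The calcium, lysine, the soybean meal cap requirements are met with equality.
Solving gives x2 = 0.25395, x3 = 0.8, x4 = 2.1506.
Total cost: 0.75·0.25395 + 0.35·0.8 + 0.04·2.1506 = 0.55649.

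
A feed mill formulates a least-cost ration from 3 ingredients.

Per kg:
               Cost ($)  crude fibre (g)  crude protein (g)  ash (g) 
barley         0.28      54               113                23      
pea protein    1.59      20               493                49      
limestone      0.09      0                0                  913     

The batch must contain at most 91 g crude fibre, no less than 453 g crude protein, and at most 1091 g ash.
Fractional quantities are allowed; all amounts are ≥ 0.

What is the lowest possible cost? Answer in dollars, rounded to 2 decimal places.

$1.34

Let x1 = kg of barley, x2 = kg of pea protein, x3 = kg of limestone.
Minimize 0.28x1 + 1.59x2 + 0.09x3 s.t.:
  54x1 + 20x2 ≤ 91   (crude fibre)
  113x1 + 493x2 ≥ 453   (crude protein)
  23x1 + 49x2 + 913x3 ≤ 1091   (ash)
  x1, x2, x3 ≥ 0.
The minimum-cost mix takes nothing from limestone — only barley, pea protein. There the crude fibre and crude protein constraints are tight.
Optimal quantities: barley = 1.47 kg, pea protein = 0.582 kg.
Objective = 0.28·1.47 + 1.59·0.582 = 1.3370.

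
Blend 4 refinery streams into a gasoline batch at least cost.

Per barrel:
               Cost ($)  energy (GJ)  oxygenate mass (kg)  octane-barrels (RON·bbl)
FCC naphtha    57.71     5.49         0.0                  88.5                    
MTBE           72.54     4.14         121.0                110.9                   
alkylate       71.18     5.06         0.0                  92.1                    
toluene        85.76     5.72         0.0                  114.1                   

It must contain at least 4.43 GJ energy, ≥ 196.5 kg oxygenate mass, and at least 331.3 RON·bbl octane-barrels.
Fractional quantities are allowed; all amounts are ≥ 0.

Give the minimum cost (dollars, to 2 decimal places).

$216.40

This is a linear program. Let x1 = barrels of FCC naphtha, x2 = barrels of MTBE, x3 = barrels of alkylate, x4 = barrels of toluene.
Minimise 57.71x1 + 72.54x2 + 71.18x3 + 85.76x4 with:
  5.49x1 + 4.14x2 + 5.06x3 + 5.72x4 ≥ 4.43   (energy)
  121x2 ≥ 196.5   (oxygenate mass)
  88.5x1 + 110.9x2 + 92.1x3 + 114.1x4 ≥ 331.3   (octane-barrels)
  x1, x2, x3, x4 ≥ 0.
The optimal basis is {FCC naphtha, MTBE}; alkylate, toluene drop out. The oxygenate mass and octane-barrels requirements are met with equality.
Solving gives x1 = 1.7085, x2 = 1.624.
Objective = 57.71·1.7085 + 72.54·1.624 = 216.4025.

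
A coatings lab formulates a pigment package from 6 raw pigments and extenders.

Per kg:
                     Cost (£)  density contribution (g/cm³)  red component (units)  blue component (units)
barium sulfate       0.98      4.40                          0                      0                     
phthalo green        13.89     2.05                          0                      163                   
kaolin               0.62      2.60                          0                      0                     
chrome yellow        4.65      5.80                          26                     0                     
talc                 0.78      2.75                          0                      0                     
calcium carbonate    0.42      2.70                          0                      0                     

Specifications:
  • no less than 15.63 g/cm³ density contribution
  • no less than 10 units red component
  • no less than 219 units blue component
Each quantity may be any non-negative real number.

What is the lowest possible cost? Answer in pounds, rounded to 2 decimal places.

Let x1 = kg of barium sulfate, x2 = kg of phthalo green, x3 = kg of kaolin, x4 = kg of chrome yellow, x5 = kg of talc, x6 = kg of calcium carbonate.
Minimise 0.98x1 + 13.89x2 + 0.62x3 + 4.65x4 + 0.78x5 + 0.42x6 with:
  4.4x1 + 2.05x2 + 2.6x3 + 5.8x4 + 2.75x5 + 2.7x6 ≥ 15.63   (density contribution)
  26x4 ≥ 10   (red component)
  163x2 ≥ 219   (blue component)
  x1, x2, x3, x4, x5, x6 ≥ 0.
The minimum-cost mix takes nothing from barium sulfate, kaolin, talc — only phthalo green, chrome yellow, calcium carbonate. There the density contribution, red component, blue component constraints are tight.
Solving gives x2 = 1.344, x4 = 0.3846, x6 = 3.943.
Cost = 13.89·1.344 + 4.65·0.3846 + 0.42·3.943 = 22.1126.

£22.11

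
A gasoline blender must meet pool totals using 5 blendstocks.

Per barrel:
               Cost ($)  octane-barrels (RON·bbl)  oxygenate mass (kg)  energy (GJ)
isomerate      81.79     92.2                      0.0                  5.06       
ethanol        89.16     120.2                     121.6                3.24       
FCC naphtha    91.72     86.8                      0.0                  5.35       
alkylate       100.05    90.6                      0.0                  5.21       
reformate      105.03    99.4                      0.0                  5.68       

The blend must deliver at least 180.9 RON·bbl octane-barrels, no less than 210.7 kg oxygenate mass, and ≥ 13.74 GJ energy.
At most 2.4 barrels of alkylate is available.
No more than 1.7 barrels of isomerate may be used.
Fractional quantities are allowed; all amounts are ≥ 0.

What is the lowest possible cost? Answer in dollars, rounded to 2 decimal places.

$285.84

Set it up as a linear program. Let x1 = barrels of isomerate, x2 = barrels of ethanol, x3 = barrels of FCC naphtha, x4 = barrels of alkylate, x5 = barrels of reformate.
Minimize 81.79x1 + 89.16x2 + 91.72x3 + 100.05x4 + 105.03x5 s.t.:
  92.2x1 + 120.2x2 + 86.8x3 + 90.6x4 + 99.4x5 ≥ 180.9   (octane-barrels)
  121.6x2 ≥ 210.7   (oxygenate mass)
  5.06x1 + 3.24x2 + 5.35x3 + 5.21x4 + 5.68x5 ≥ 13.74   (energy)
  x4 ≤ 2.4
  x1 ≤ 1.7
  x1, x2, x3, x4, x5 ≥ 0.
The minimum-cost mix takes nothing from FCC naphtha, alkylate, reformate — only isomerate, ethanol. Binding constraints: oxygenate mass and energy.
So isomerate = 1.60592 barrels, ethanol = 1.73273 barrels.
Hence cost = 81.79·1.60592 + 89.16·1.73273 = $285.8384.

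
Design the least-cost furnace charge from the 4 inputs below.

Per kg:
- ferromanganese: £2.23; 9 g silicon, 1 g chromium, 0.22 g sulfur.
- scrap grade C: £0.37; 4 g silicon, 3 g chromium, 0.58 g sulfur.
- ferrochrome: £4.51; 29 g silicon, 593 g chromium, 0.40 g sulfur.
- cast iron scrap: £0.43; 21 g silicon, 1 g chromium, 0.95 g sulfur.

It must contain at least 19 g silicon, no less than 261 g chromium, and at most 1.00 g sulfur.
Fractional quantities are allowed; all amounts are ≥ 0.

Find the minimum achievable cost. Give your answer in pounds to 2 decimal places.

£2.11

Set it up as a linear program. Let x1 = kg of ferromanganese, x2 = kg of scrap grade C, x3 = kg of ferrochrome, x4 = kg of cast iron scrap.
Minimize 2.23x1 + 0.37x2 + 4.51x3 + 0.43x4 s.t.:
  9x1 + 4x2 + 29x3 + 21x4 ≥ 19   (silicon)
  1x1 + 3x2 + 593x3 + 1x4 ≥ 261   (chromium)
  0.22x1 + 0.58x2 + 0.4x3 + 0.95x4 ≤ 1   (sulfur)
  x1, x2, x3, x4 ≥ 0.
The minimum-cost mix takes nothing from ferromanganese, scrap grade C — only ferrochrome, cast iron scrap. The silicon and chromium requirements are met with equality.
Solving gives x3 = 0.4396, x4 = 0.2976.
Cost = 4.51·0.4396 + 0.43·0.2976 = 2.1106.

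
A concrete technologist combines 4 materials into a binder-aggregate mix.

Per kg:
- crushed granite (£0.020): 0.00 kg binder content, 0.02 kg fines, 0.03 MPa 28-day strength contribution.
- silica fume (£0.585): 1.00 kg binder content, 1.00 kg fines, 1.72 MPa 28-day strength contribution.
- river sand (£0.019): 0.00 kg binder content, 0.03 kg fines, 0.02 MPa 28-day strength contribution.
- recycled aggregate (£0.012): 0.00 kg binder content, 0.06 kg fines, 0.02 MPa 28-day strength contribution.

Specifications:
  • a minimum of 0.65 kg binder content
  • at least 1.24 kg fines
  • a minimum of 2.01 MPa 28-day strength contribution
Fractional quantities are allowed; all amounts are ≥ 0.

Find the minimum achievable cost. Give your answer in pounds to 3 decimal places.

Let x1 = kg of crushed granite, x2 = kg of silica fume, x3 = kg of river sand, x4 = kg of recycled aggregate.
Minimize 0.02x1 + 0.585x2 + 0.019x3 + 0.012x4 with:
  1x2 ≥ 0.65   (binder content)
  0.02x1 + 1x2 + 0.03x3 + 0.06x4 ≥ 1.24   (fines)
  0.03x1 + 1.72x2 + 0.02x3 + 0.02x4 ≥ 2.01   (28-day strength contribution)
  x1, x2, x3, x4 ≥ 0.
At the optimum only silica fume, recycled aggregate are positive (crushed granite, river sand = 0). There the fines and 28-day strength contribution constraints are tight.
That vertex is x2 = 1.151, x4 = 1.476.
Total cost: 0.585·1.151 + 0.012·1.476 = 0.69105.

£0.691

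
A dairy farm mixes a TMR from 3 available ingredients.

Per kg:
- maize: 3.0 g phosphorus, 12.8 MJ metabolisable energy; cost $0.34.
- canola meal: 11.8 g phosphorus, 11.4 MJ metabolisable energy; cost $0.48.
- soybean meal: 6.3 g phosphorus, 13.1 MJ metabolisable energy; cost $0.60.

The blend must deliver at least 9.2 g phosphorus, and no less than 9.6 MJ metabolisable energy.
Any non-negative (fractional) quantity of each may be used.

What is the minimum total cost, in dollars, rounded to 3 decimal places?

$0.390

Set it up as a linear program. Let x1 = kg of maize, x2 = kg of canola meal, x3 = kg of soybean meal.
Minimise 0.34x1 + 0.48x2 + 0.6x3 s.t.:
  3x1 + 11.8x2 + 6.3x3 ≥ 9.2   (phosphorus)
  12.8x1 + 11.4x2 + 13.1x3 ≥ 9.6   (metabolisable energy)
  x1, x2, x3 ≥ 0.
The cheapest feasible vertex uses only maize, canola meal; soybean meal is not used. Binding constraints: phosphorus and metabolisable energy.
Optimal quantities: maize = 0.07189 kg, canola meal = 0.7614 kg.
Hence cost = 0.34·0.07189 + 0.48·0.7614 = $0.38991.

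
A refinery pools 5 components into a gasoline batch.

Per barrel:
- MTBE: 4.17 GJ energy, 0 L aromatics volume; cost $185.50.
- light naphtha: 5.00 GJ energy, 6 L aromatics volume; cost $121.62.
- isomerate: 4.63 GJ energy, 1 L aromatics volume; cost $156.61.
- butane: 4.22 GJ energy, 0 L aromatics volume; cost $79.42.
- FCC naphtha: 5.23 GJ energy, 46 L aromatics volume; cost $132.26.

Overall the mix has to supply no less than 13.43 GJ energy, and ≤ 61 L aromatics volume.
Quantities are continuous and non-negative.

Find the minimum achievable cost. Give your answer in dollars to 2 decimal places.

$252.75

Let x1 = barrels of MTBE, x2 = barrels of light naphtha, x3 = barrels of isomerate, x4 = barrels of butane, x5 = barrels of FCC naphtha.
min 185.5x1 + 121.62x2 + 156.61x3 + 79.42x4 + 132.26x5 subject to:
  4.17x1 + 5x2 + 4.63x3 + 4.22x4 + 5.23x5 ≥ 13.43   (energy)
  6x2 + 1x3 + 46x5 ≤ 61   (aromatics volume)
  x1, x2, x3, x4, x5 ≥ 0.
The minimum-cost mix takes nothing from MTBE, light naphtha, isomerate, FCC naphtha — only butane. The energy requirement is met with equality.
Optimal quantities: butane = 3.1825 barrels.
Cost = 79.42·3.1825 = 252.7542.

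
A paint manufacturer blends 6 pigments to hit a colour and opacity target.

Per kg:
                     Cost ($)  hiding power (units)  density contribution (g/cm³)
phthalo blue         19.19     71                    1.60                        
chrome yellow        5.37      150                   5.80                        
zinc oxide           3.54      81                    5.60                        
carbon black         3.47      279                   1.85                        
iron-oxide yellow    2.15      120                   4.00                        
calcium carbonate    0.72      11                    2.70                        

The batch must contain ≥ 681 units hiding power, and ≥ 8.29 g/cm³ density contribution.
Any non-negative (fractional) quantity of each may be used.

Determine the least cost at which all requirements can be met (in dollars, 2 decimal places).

$9.24

Treat it as an LP. Let x1 = kg of phthalo blue, x2 = kg of chrome yellow, x3 = kg of zinc oxide, x4 = kg of carbon black, x5 = kg of iron-oxide yellow, x6 = kg of calcium carbonate.
Minimize 19.19x1 + 5.37x2 + 3.54x3 + 3.47x4 + 2.15x5 + 0.72x6 subject to:
  71x1 + 150x2 + 81x3 + 279x4 + 120x5 + 11x6 ≥ 681   (hiding power)
  1.6x1 + 5.8x2 + 5.6x3 + 1.85x4 + 4x5 + 2.7x6 ≥ 8.29   (density contribution)
  x1, x2, x3, x4, x5, x6 ≥ 0.
The minimum-cost mix takes nothing from phthalo blue, chrome yellow, zinc oxide, calcium carbonate — only carbon black, iron-oxide yellow. There the hiding power and density contribution constraints are tight.
So carbon black = 1.934 kg, iron-oxide yellow = 1.178 kg.
Objective = 3.47·1.934 + 2.15·1.178 = 9.2437.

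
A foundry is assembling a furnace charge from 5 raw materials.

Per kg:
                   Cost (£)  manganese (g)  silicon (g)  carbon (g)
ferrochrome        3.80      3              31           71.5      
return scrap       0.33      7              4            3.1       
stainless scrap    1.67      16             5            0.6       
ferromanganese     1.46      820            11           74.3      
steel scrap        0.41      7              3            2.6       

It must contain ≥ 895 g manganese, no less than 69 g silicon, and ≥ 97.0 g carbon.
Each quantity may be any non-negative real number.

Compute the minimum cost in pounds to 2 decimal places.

Let x1 = kg of ferrochrome, x2 = kg of return scrap, x3 = kg of stainless scrap, x4 = kg of ferromanganese, x5 = kg of steel scrap.
Minimize 3.8x1 + 0.33x2 + 1.67x3 + 1.46x4 + 0.41x5 subject to:
  3x1 + 7x2 + 16x3 + 820x4 + 7x5 ≥ 895   (manganese)
  31x1 + 4x2 + 5x3 + 11x4 + 3x5 ≥ 69   (silicon)
  71.5x1 + 3.1x2 + 0.6x3 + 74.3x4 + 2.6x5 ≥ 97   (carbon)
  x1, x2, x3, x4, x5 ≥ 0.
At the optimum only return scrap, ferromanganese are positive (ferrochrome, stainless scrap, steel scrap = 0). The manganese and silicon requirements are met with equality.
So return scrap = 14.59 kg, ferromanganese = 0.9669 kg.
Cost = 0.33·14.59 + 1.46·0.9669 = 6.2264.

£6.23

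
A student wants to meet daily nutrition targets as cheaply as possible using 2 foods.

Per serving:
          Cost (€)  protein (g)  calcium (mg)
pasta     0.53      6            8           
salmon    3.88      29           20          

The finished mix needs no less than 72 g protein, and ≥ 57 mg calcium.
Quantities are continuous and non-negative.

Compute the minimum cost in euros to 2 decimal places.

€6.36

Let x1 = servings of pasta, x2 = servings of salmon.
Minimise 0.53x1 + 3.88x2 with:
  6x1 + 29x2 ≥ 72   (protein)
  8x1 + 20x2 ≥ 57   (calcium)
  x1, x2 ≥ 0.
At the optimum only pasta is positive (salmon = 0). There the protein constraint is tight.
That vertex is x1 = 12.
Objective = 0.53·12 = 6.3600.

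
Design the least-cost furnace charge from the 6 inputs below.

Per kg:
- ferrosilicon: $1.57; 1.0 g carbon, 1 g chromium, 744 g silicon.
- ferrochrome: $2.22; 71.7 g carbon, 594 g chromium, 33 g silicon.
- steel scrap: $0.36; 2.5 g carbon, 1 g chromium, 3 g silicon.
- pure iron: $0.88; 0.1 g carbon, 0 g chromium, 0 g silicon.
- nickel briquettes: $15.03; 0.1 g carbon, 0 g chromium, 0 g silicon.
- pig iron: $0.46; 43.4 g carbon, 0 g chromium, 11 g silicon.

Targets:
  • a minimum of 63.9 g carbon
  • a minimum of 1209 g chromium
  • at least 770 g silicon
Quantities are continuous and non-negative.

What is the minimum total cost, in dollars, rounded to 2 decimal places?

$6.00

Let x1 = kg of ferrosilicon, x2 = kg of ferrochrome, x3 = kg of steel scrap, x4 = kg of pure iron, x5 = kg of nickel briquettes, x6 = kg of pig iron.
min 1.57x1 + 2.22x2 + 0.36x3 + 0.88x4 + 15.03x5 + 0.46x6 subject to:
  1x1 + 71.7x2 + 2.5x3 + 0.1x4 + 0.1x5 + 43.4x6 ≥ 63.9   (carbon)
  1x1 + 594x2 + 1x3 ≥ 1209   (chromium)
  744x1 + 33x2 + 3x3 + 11x6 ≥ 770   (silicon)
  x1, x2, x3, x4, x5, x6 ≥ 0.
The minimum-cost mix takes nothing from steel scrap, pure iron, nickel briquettes, pig iron — only ferrosilicon, ferrochrome. Binding constraints: chromium and silicon.
Solving gives x1 = 0.9447, x2 = 2.034.
Total cost: 1.57·0.9447 + 2.22·2.034 = 5.9987.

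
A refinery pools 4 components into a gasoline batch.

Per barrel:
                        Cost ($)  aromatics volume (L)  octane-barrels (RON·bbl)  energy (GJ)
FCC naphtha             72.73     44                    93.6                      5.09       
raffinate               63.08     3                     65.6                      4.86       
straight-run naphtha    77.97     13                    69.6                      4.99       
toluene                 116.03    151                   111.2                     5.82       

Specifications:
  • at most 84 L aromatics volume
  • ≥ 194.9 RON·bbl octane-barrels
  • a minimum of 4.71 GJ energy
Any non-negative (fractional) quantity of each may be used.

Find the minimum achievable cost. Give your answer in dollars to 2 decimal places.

Set it up as a linear program. Let x1 = barrels of FCC naphtha, x2 = barrels of raffinate, x3 = barrels of straight-run naphtha, x4 = barrels of toluene.
Minimise 72.73x1 + 63.08x2 + 77.97x3 + 116.03x4 s.t.:
  44x1 + 3x2 + 13x3 + 151x4 ≤ 84   (aromatics volume)
  93.6x1 + 65.6x2 + 69.6x3 + 111.2x4 ≥ 194.9   (octane-barrels)
  5.09x1 + 4.86x2 + 4.99x3 + 5.82x4 ≥ 4.71   (energy)
  x1, x2, x3, x4 ≥ 0.
The cheapest feasible vertex uses only FCC naphtha, raffinate; straight-run naphtha, toluene are not used. The aromatics volume and octane-barrels requirements are met with equality.
That vertex is x1 = 1.8904, x2 = 0.27372.
Objective = 72.73·1.8904 + 63.08·0.27372 = 154.75505.

$154.76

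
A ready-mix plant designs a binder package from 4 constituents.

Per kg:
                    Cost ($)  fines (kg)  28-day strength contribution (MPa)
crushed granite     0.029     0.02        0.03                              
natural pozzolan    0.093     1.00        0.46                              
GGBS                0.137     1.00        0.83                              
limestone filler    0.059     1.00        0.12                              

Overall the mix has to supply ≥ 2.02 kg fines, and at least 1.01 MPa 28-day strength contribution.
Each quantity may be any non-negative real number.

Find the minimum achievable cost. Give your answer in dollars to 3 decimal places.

Let x1 = kg of crushed granite, x2 = kg of natural pozzolan, x3 = kg of GGBS, x4 = kg of limestone filler.
min 0.029x1 + 0.093x2 + 0.137x3 + 0.059x4 subject to:
  0.02x1 + 1x2 + 1x3 + 1x4 ≥ 2.02   (fines)
  0.03x1 + 0.46x2 + 0.83x3 + 0.12x4 ≥ 1.01   (28-day strength contribution)
  x1, x2, x3, x4 ≥ 0.
The minimum-cost mix takes nothing from crushed granite, limestone filler — only natural pozzolan, GGBS. The fines and 28-day strength contribution requirements are met with equality.
That vertex is x2 = 1.8016, x3 = 0.21838.
Total cost: 0.093·1.8016 + 0.137·0.21838 = 0.19747.

$0.197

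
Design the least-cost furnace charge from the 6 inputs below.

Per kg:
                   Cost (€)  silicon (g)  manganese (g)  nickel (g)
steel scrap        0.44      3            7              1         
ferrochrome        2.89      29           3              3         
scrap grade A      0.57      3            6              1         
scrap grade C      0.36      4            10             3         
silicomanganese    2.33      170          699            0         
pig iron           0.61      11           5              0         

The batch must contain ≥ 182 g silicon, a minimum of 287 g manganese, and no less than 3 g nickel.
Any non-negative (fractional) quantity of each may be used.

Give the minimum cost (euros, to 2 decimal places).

This is a linear program. Let x1 = kg of steel scrap, x2 = kg of ferrochrome, x3 = kg of scrap grade A, x4 = kg of scrap grade C, x5 = kg of silicomanganese, x6 = kg of pig iron.
Minimise 0.44x1 + 2.89x2 + 0.57x3 + 0.36x4 + 2.33x5 + 0.61x6 with:
  3x1 + 29x2 + 3x3 + 4x4 + 170x5 + 11x6 ≥ 182   (silicon)
  7x1 + 3x2 + 6x3 + 10x4 + 699x5 + 5x6 ≥ 287   (manganese)
  1x1 + 3x2 + 1x3 + 3x4 ≥ 3   (nickel)
  x1, x2, x3, x4, x5, x6 ≥ 0.
The optimal basis is {scrap grade C, silicomanganese}; steel scrap, ferrochrome, scrap grade A, pig iron drop out. The silicon and nickel requirements are met with equality.
That vertex is x4 = 1, x5 = 1.047.
Total cost: 0.36·1 + 2.33·1.047 = 2.7995.

€2.80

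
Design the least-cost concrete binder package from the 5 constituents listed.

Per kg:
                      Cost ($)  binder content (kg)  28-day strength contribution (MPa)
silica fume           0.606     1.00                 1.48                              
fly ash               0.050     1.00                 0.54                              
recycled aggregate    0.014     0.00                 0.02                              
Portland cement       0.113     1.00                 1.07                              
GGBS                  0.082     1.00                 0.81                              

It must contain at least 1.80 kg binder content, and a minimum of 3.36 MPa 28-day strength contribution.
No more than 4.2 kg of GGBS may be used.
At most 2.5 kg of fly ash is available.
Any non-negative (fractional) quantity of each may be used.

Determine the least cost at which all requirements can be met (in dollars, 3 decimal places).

$0.328

Let x1 = kg of silica fume, x2 = kg of fly ash, x3 = kg of recycled aggregate, x4 = kg of Portland cement, x5 = kg of GGBS.
Minimise 0.606x1 + 0.05x2 + 0.014x3 + 0.113x4 + 0.082x5 with:
  1x1 + 1x2 + 1x4 + 1x5 ≥ 1.8   (binder content)
  1.48x1 + 0.54x2 + 0.02x3 + 1.07x4 + 0.81x5 ≥ 3.36   (28-day strength contribution)
  x5 ≤ 4.2
  x2 ≤ 2.5
  x1, x2, x3, x4, x5 ≥ 0.
At the optimum only fly ash, GGBS are positive (silica fume, recycled aggregate, Portland cement = 0). There the 28-day strength contribution and the fly ash cap constraints are tight.
Optimal quantities: fly ash = 2.5 kg, GGBS = 2.481 kg.
Cost = 0.05·2.5 + 0.082·2.481 = 0.32844.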